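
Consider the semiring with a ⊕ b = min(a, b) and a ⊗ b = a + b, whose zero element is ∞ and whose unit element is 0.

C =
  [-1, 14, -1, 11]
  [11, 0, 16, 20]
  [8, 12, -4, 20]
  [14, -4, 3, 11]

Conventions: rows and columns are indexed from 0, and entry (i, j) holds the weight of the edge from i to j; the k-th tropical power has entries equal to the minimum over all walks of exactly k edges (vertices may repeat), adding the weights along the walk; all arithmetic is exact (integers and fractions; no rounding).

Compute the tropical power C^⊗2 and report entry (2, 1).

C^⊗2:
  [-2, 7, -5, 10]
  [10, 0, 10, 20]
  [4, 8, -8, 16]
  [7, -4, -1, 16]
Key observation: the optimum is the walk 2->2->1, with weight (-4) + 12 = 8.
Optimal value attained by: walk 2->2->1.
Answer: (C^⊗2)[2][1] = 8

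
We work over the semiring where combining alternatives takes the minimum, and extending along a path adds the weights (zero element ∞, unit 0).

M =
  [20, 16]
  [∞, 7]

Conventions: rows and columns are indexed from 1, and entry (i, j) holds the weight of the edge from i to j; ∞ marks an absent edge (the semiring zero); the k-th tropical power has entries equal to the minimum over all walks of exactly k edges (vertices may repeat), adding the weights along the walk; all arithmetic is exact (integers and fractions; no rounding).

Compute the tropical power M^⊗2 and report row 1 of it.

M^⊗2:
  [40, 23]
  [∞, 14]
Answer: row 1 of M^⊗2 = [40, 23]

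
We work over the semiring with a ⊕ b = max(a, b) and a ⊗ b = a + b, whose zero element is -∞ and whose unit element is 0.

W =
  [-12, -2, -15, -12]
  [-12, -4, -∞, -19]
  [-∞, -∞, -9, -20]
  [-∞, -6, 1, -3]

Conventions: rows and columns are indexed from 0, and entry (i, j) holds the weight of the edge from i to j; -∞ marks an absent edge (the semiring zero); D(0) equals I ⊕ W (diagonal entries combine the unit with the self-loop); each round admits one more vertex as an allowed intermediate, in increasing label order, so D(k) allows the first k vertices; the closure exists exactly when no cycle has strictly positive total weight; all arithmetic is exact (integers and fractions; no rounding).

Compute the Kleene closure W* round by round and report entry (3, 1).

D(0):
  [0, -2, -15, -12]
  [-12, 0, -∞, -19]
  [-∞, -∞, 0, -20]
  [-∞, -6, 1, 0]
D(1):
  [0, -2, -15, -12]
  [-12, 0, -27, -19]
  [-∞, -∞, 0, -20]
  [-∞, -6, 1, 0]
D(2):
  [0, -2, -15, -12]
  [-12, 0, -27, -19]
  [-∞, -∞, 0, -20]
  [-18, -6, 1, 0]
D(3):
  [0, -2, -15, -12]
  [-12, 0, -27, -19]
  [-∞, -∞, 0, -20]
  [-18, -6, 1, 0]
D(4):
  [0, -2, -11, -12]
  [-12, 0, -18, -19]
  [-38, -26, 0, -20]
  [-18, -6, 1, 0]
Answer: W*[3][1] = -6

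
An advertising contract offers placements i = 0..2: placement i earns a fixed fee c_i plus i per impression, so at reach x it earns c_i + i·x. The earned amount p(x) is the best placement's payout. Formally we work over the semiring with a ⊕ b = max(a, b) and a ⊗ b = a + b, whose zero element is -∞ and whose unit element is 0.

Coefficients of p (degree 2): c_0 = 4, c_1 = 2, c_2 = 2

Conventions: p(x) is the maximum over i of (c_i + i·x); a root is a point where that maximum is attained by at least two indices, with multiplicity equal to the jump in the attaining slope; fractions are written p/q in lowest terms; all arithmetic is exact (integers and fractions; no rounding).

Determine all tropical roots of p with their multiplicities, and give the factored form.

hull edge (i=0, c=4) to (i=2, c=2): slope -1, span 2
Factored form: p(x) = 2 ⊗ (x ⊕ 1) ⊗ (x ⊕ 1)
Answer: roots = 1 (mult 2)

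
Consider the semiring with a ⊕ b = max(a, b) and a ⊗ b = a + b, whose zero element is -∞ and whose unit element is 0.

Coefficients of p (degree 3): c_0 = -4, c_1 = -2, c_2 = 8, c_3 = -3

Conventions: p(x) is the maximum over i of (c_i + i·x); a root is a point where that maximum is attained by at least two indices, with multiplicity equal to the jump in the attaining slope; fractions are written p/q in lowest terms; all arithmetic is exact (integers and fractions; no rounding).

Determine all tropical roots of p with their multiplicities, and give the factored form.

hull edge (i=0, c=-4) to (i=2, c=8): slope 6, span 2
hull edge (i=2, c=8) to (i=3, c=-3): slope -11, span 1
Factored form: p(x) = -3 ⊗ (x ⊕ (-6)) ⊗ (x ⊕ (-6)) ⊗ (x ⊕ 11)
Answer: roots = -6 (mult 2), 11 (mult 1)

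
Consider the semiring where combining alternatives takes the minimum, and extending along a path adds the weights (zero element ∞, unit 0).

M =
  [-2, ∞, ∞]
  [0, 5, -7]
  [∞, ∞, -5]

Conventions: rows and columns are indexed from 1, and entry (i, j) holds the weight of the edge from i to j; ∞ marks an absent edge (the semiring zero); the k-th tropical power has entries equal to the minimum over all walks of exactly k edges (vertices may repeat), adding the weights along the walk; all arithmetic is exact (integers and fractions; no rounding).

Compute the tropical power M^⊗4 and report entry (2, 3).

M^⊗2:
  [-4, ∞, ∞]
  [-2, 10, -12]
  [∞, ∞, -10]
M^⊗3:
  [-6, ∞, ∞]
  [-4, 15, -17]
  [∞, ∞, -15]
M^⊗4:
  [-8, ∞, ∞]
  [-6, 20, -22]
  [∞, ∞, -20]
Key observation: the optimum is the walk 2->3->3->3->3, with weight (-7) + (-5) + (-5) + (-5) = -22.
Optimal value attained by: walk 2->3->3->3->3.
Answer: (M^⊗4)[2][3] = -22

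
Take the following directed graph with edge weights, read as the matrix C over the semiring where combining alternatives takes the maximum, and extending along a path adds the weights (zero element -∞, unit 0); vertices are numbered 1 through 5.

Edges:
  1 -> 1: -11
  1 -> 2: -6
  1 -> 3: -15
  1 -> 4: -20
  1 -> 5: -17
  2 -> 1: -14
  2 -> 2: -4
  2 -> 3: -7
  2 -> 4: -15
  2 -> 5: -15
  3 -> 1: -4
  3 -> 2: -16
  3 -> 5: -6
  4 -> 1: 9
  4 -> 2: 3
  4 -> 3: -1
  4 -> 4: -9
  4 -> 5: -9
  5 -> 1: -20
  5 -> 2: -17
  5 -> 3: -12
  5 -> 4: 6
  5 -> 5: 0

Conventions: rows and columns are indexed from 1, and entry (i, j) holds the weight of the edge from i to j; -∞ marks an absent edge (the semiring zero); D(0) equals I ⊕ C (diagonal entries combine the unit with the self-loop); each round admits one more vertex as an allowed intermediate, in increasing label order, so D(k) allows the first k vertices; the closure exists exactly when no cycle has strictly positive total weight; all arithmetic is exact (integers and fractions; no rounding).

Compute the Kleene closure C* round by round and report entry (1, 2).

D(0):
  [0, -6, -15, -20, -17]
  [-14, 0, -7, -15, -15]
  [-4, -16, 0, -∞, -6]
  [9, 3, -1, 0, -9]
  [-20, -17, -12, 6, 0]
D(1):
  [0, -6, -15, -20, -17]
  [-14, 0, -7, -15, -15]
  [-4, -10, 0, -24, -6]
  [9, 3, -1, 0, -8]
  [-20, -17, -12, 6, 0]
D(2):
  [0, -6, -13, -20, -17]
  [-14, 0, -7, -15, -15]
  [-4, -10, 0, -24, -6]
  [9, 3, -1, 0, -8]
  [-20, -17, -12, 6, 0]
D(3):
  [0, -6, -13, -20, -17]
  [-11, 0, -7, -15, -13]
  [-4, -10, 0, -24, -6]
  [9, 3, -1, 0, -7]
  [-16, -17, -12, 6, 0]
D(4):
  [0, -6, -13, -20, -17]
  [-6, 0, -7, -15, -13]
  [-4, -10, 0, -24, -6]
  [9, 3, -1, 0, -7]
  [15, 9, 5, 6, 0]
D(5):
  [0, -6, -12, -11, -17]
  [2, 0, -7, -7, -13]
  [9, 3, 0, 0, -6]
  [9, 3, -1, 0, -7]
  [15, 9, 5, 6, 0]
Answer: C*[1][2] = -6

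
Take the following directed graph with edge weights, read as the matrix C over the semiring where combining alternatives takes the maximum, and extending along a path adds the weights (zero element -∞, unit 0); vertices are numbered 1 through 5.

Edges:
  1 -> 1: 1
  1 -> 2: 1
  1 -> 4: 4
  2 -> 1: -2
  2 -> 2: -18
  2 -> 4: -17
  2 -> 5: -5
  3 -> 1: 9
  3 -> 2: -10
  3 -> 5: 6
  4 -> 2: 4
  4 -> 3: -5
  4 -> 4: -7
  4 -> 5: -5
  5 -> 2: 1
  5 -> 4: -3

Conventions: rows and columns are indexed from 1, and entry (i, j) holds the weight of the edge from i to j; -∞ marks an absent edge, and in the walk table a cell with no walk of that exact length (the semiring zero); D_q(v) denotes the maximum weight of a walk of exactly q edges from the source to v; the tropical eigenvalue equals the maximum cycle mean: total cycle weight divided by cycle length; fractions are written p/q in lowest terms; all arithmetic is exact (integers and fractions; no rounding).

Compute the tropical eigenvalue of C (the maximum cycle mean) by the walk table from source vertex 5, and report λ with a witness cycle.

q=0: [-∞, -∞, -∞, -∞, 0]
q=1: [-∞, 1, -∞, -3, -∞]
q=2: [-1, 1, -8, -10, -4]
q=3: [1, 0, -15, 3, -2]
q=4: [2, 7, -2, 5, -2]
q=5: [7, 9, 0, 6, 4]
Optimal cycle mean attained by: cycle 1->4->3->1, total 4 + (-5) + 9, length 3.
Answer: λ = 8/3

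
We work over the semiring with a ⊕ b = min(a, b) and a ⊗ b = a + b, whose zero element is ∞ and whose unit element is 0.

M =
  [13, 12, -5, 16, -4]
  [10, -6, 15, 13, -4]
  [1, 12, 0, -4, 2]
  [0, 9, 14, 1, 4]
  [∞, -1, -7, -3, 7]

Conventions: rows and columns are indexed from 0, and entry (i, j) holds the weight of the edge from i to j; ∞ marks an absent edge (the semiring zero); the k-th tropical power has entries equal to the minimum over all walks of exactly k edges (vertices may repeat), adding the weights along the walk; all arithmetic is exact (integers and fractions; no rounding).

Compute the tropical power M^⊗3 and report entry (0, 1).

M^⊗2:
  [-4, -5, -11, -9, -3]
  [4, -12, -11, -7, -10]
  [-4, 1, -5, -4, -3]
  [1, 3, -5, 1, -4]
  [-6, -7, -7, -11, -5]
M^⊗3:
  [-10, -11, -11, -15, -9]
  [-10, -18, -17, -15, -16]
  [-4, -5, -10, -9, -8]
  [-4, -5, -11, -9, -3]
  [-11, -13, -12, -11, -11]
Key observation: the optimum is the walk 0->4->1->1, with weight (-4) + (-1) + (-6) = -11.
Optimal value attained by: walk 0->4->1->1.
Answer: (M^⊗3)[0][1] = -11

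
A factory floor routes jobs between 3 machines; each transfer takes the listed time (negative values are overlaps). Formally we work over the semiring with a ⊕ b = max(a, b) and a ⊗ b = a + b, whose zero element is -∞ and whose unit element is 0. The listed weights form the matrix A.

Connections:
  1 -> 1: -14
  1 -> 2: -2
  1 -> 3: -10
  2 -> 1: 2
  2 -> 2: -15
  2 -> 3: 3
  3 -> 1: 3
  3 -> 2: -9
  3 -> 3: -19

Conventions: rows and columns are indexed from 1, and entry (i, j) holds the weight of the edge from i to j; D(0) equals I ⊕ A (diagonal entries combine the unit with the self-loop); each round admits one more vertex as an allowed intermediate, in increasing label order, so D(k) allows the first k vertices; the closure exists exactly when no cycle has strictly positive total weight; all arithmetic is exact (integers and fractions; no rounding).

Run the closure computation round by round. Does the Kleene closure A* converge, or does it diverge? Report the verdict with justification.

D(0):
  [0, -2, -10]
  [2, 0, 3]
  [3, -9, 0]
D(1):
  [0, -2, -10]
  [2, 0, 3]
  [3, 1, 0]
Detection: at round 2, diagonal entry (3, 3) turns strictly positive.
Key observation: the cycle 3->1->2->3 has total weight 3 + (-2) + 3, which is strictly positive.
Answer: DIVERGES — positive cycle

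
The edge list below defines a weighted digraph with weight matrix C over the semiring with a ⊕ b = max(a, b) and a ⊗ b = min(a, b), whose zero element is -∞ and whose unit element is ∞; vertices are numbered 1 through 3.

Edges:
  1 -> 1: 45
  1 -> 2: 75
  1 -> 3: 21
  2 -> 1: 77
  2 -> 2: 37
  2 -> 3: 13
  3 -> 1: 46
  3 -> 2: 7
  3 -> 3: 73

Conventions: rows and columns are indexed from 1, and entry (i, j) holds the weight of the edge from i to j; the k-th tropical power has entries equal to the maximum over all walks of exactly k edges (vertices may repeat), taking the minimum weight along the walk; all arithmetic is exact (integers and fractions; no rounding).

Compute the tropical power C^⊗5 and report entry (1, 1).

C^⊗2:
  [75, 45, 21]
  [45, 75, 21]
  [46, 46, 73]
C^⊗3:
  [45, 75, 21]
  [75, 45, 21]
  [46, 46, 73]
C^⊗4:
  [75, 45, 21]
  [45, 75, 21]
  [46, 46, 73]
C^⊗5:
  [45, 75, 21]
  [75, 45, 21]
  [46, 46, 73]
Key observation: the optimum is the walk 1->1->2->1->2->1, with weight 45 min 75 min 77 min 75 min 77 = 45.
Optimal value attained by: walk 1->1->2->1->2->1.
Answer: (C^⊗5)[1][1] = 45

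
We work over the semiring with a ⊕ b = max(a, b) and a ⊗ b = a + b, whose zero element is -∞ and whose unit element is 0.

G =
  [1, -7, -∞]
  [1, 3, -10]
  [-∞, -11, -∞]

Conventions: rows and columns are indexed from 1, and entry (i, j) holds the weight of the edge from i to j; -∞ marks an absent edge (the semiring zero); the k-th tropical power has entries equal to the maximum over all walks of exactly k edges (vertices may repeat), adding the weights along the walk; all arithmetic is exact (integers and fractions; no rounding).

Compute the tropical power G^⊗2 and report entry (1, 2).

G^⊗2:
  [2, -4, -17]
  [4, 6, -7]
  [-10, -8, -21]
Key observation: the optimum is the walk 1->2->2, with weight (-7) + 3 = -4.
Optimal value attained by: walk 1->2->2.
Answer: (G^⊗2)[1][2] = -4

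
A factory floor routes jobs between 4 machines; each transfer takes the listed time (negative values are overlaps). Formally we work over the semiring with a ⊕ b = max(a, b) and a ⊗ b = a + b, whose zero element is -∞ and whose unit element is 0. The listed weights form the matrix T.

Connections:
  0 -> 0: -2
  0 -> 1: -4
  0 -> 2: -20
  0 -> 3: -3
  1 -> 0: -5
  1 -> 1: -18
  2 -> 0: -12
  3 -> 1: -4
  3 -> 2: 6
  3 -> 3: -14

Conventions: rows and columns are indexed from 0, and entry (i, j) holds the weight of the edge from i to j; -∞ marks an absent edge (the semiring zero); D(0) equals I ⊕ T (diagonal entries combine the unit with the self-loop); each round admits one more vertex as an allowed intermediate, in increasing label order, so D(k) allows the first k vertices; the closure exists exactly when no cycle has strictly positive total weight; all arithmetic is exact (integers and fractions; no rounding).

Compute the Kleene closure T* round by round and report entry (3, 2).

D(0):
  [0, -4, -20, -3]
  [-5, 0, -∞, -∞]
  [-12, -∞, 0, -∞]
  [-∞, -4, 6, 0]
D(1):
  [0, -4, -20, -3]
  [-5, 0, -25, -8]
  [-12, -16, 0, -15]
  [-∞, -4, 6, 0]
D(2):
  [0, -4, -20, -3]
  [-5, 0, -25, -8]
  [-12, -16, 0, -15]
  [-9, -4, 6, 0]
D(3):
  [0, -4, -20, -3]
  [-5, 0, -25, -8]
  [-12, -16, 0, -15]
  [-6, -4, 6, 0]
D(4):
  [0, -4, 3, -3]
  [-5, 0, -2, -8]
  [-12, -16, 0, -15]
  [-6, -4, 6, 0]
Answer: T*[3][2] = 6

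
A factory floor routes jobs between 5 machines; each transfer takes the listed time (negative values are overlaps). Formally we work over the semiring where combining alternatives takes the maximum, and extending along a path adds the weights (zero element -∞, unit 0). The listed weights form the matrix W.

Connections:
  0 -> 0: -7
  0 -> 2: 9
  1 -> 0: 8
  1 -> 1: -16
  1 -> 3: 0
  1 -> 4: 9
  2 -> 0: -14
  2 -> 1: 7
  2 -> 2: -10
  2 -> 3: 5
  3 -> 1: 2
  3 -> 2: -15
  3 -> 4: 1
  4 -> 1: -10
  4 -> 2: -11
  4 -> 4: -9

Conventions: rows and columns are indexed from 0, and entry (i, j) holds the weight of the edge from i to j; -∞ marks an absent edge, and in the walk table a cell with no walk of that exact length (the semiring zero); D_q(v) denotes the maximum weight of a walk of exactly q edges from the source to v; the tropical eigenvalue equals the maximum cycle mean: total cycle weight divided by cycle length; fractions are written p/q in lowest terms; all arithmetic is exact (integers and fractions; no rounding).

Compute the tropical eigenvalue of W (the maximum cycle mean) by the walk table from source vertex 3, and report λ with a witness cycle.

q=0: [-∞, -∞, -∞, 0, -∞]
q=1: [-∞, 2, -15, -∞, 1]
q=2: [10, -8, -10, 2, 11]
q=3: [3, 4, 19, -5, 3]
q=4: [12, 26, 12, 24, 13]
q=5: [34, 26, 21, 26, 35]
Optimal cycle mean attained by: cycle 0->2->1->0, total 9 + 7 + 8, length 3.
Answer: λ = 8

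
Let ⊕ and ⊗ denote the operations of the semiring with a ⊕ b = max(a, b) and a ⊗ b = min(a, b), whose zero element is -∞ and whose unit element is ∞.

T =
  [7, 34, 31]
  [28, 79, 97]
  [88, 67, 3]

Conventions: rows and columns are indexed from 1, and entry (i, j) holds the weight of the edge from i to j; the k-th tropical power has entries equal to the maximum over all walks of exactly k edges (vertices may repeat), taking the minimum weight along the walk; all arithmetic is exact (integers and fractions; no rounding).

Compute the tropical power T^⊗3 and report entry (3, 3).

T^⊗2:
  [31, 34, 34]
  [88, 79, 79]
  [28, 67, 67]
T^⊗3:
  [34, 34, 34]
  [79, 79, 79]
  [67, 67, 67]
Key observation: the optimum is the walk 3->2->2->3, with weight 67 min 79 min 97 = 67.
Optimal value attained by: walk 3->2->2->3.
Answer: (T^⊗3)[3][3] = 67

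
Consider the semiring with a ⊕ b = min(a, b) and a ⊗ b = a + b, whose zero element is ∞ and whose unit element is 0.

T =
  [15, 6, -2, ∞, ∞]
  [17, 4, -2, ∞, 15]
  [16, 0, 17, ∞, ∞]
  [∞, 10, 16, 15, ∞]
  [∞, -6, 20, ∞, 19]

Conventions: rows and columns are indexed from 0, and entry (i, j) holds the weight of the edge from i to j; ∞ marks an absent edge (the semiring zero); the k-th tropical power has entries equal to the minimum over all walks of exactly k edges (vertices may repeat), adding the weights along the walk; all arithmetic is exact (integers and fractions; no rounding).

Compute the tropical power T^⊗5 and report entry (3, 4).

T^⊗2:
  [14, -2, 4, ∞, 21]
  [14, -2, 2, ∞, 19]
  [17, 4, -2, ∞, 15]
  [27, 14, 8, 30, 25]
  [11, -2, -8, ∞, 9]
T^⊗3:
  [15, 2, -4, ∞, 13]
  [15, 2, -4, ∞, 13]
  [14, -2, 2, ∞, 19]
  [24, 8, 12, 45, 29]
  [8, -8, -4, ∞, 13]
T^⊗4:
  [12, -4, 0, ∞, 17]
  [12, -4, 0, ∞, 17]
  [15, 2, -4, ∞, 13]
  [25, 12, 6, 60, 23]
  [9, -4, -10, ∞, 7]
T^⊗5:
  [13, 0, -6, ∞, 11]
  [13, 0, -6, ∞, 11]
  [12, -4, 0, ∞, 17]
  [22, 6, 10, 75, 27]
  [6, -10, -6, ∞, 11]
Key observation: the optimum is the walk 3->1->1->2->1->4, with weight 10 + 4 + (-2) + 0 + 15 = 27.
Optimal value attained by: walk 3->1->1->2->1->4.
Answer: (T^⊗5)[3][4] = 27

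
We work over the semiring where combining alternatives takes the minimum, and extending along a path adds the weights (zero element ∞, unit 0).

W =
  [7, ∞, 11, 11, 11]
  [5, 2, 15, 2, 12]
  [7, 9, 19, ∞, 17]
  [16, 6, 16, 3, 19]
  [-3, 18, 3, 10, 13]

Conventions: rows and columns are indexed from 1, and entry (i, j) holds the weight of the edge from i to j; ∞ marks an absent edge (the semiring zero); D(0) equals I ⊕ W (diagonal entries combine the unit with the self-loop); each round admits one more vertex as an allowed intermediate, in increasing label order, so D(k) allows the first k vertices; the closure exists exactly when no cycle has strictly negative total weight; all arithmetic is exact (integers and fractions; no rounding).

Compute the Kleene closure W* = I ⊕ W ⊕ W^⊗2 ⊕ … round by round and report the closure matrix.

D(0):
  [0, ∞, 11, 11, 11]
  [5, 0, 15, 2, 12]
  [7, 9, 0, ∞, 17]
  [16, 6, 16, 0, 19]
  [-3, 18, 3, 10, 0]
D(1):
  [0, ∞, 11, 11, 11]
  [5, 0, 15, 2, 12]
  [7, 9, 0, 18, 17]
  [16, 6, 16, 0, 19]
  [-3, 18, 3, 8, 0]
D(2):
  [0, ∞, 11, 11, 11]
  [5, 0, 15, 2, 12]
  [7, 9, 0, 11, 17]
  [11, 6, 16, 0, 18]
  [-3, 18, 3, 8, 0]
D(3):
  [0, 20, 11, 11, 11]
  [5, 0, 15, 2, 12]
  [7, 9, 0, 11, 17]
  [11, 6, 16, 0, 18]
  [-3, 12, 3, 8, 0]
D(4):
  [0, 17, 11, 11, 11]
  [5, 0, 15, 2, 12]
  [7, 9, 0, 11, 17]
  [11, 6, 16, 0, 18]
  [-3, 12, 3, 8, 0]
D(5):
  [0, 17, 11, 11, 11]
  [5, 0, 15, 2, 12]
  [7, 9, 0, 11, 17]
  [11, 6, 16, 0, 18]
  [-3, 12, 3, 8, 0]
Answer: W* = [[0, 17, 11, 11, 11], [5, 0, 15, 2, 12], [7, 9, 0, 11, 17], [11, 6, 16, 0, 18], [-3, 12, 3, 8, 0]]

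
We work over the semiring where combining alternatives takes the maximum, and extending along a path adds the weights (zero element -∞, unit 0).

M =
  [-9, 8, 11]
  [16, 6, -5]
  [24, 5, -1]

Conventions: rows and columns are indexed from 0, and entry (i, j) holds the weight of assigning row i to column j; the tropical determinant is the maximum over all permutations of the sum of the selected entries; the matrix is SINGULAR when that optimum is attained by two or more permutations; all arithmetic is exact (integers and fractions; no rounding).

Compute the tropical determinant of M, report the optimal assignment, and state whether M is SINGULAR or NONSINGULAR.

σ = (0, 1, 2): (-9) + 6 + (-1) = -4
σ = (0, 2, 1): (-9) + (-5) + 5 = -9
σ = (1, 0, 2): 8 + 16 + (-1) = 23
σ = (1, 2, 0): 8 + (-5) + 24 = 27
σ = (2, 0, 1): 11 + 16 + 5 = 32
σ = (2, 1, 0): 11 + 6 + 24 = 41
Optimal value attained by: σ = (2, 1, 0).
Answer: det⊕(M) = 41; verdict: NONSINGULAR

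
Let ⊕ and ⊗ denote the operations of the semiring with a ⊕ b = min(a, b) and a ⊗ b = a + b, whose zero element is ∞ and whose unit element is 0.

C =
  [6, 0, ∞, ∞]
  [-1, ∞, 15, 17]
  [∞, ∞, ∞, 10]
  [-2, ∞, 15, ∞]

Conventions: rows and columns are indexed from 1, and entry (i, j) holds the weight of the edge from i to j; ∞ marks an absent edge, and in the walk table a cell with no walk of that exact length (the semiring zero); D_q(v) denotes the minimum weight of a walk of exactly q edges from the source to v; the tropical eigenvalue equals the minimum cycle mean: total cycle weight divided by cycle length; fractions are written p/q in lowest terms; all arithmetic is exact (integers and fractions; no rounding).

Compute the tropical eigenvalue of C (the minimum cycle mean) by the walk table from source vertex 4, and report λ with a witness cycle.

q=0: [∞, ∞, ∞, 0]
q=1: [-2, ∞, 15, ∞]
q=2: [4, -2, ∞, 25]
q=3: [-3, 4, 13, 15]
q=4: [3, -3, 19, 21]
Optimal cycle mean attained by: cycle 1->2->1, total 0 + (-1), length 2.
Answer: λ = -1/2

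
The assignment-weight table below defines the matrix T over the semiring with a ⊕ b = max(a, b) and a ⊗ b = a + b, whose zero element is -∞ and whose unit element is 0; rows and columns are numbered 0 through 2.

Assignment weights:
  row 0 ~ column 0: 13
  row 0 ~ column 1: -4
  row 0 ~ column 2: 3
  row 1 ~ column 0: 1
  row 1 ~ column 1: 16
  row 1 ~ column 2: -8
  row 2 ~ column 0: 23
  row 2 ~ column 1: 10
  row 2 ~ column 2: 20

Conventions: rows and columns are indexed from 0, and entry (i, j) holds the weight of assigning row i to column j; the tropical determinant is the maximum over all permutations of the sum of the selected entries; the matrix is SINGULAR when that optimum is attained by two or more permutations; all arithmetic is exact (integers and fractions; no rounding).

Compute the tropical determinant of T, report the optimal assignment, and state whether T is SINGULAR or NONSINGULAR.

σ = (0, 1, 2): 13 + 16 + 20 = 49
σ = (0, 2, 1): 13 + (-8) + 10 = 15
σ = (1, 0, 2): (-4) + 1 + 20 = 17
σ = (1, 2, 0): (-4) + (-8) + 23 = 11
σ = (2, 0, 1): 3 + 1 + 10 = 14
σ = (2, 1, 0): 3 + 16 + 23 = 42
Optimal value attained by: σ = (0, 1, 2).
Answer: det⊕(T) = 49; verdict: NONSINGULAR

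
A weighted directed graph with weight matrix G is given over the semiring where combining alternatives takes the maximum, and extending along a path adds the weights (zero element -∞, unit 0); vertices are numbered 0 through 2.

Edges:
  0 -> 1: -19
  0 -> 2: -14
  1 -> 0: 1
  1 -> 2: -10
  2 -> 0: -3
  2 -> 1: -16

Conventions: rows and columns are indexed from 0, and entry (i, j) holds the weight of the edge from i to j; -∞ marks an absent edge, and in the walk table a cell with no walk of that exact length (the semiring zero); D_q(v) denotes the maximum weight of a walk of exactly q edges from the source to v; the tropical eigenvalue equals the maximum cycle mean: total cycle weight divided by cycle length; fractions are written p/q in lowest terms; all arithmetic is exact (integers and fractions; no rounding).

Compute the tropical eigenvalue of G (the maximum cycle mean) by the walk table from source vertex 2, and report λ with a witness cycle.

q=0: [-∞, -∞, 0]
q=1: [-3, -16, -∞]
q=2: [-15, -22, -17]
q=3: [-20, -33, -29]
Optimal cycle mean attained by: cycle 0->2->0, total (-14) + (-3), length 2.
Answer: λ = -17/2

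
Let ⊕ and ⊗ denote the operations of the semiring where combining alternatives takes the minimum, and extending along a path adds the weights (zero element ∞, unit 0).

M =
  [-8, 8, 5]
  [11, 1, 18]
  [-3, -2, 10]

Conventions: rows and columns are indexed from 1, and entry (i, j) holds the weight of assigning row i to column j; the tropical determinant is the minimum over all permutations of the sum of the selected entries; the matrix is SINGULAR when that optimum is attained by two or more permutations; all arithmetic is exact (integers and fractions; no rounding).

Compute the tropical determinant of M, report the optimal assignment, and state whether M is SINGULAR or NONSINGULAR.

σ = (1, 2, 3): (-8) + 1 + 10 = 3
σ = (1, 3, 2): (-8) + 18 + (-2) = 8
σ = (2, 1, 3): 8 + 11 + 10 = 29
σ = (2, 3, 1): 8 + 18 + (-3) = 23
σ = (3, 1, 2): 5 + 11 + (-2) = 14
σ = (3, 2, 1): 5 + 1 + (-3) = 3
Optimal value attained by: σ = (1, 2, 3).
Answer: det⊕(M) = 3; verdict: SINGULAR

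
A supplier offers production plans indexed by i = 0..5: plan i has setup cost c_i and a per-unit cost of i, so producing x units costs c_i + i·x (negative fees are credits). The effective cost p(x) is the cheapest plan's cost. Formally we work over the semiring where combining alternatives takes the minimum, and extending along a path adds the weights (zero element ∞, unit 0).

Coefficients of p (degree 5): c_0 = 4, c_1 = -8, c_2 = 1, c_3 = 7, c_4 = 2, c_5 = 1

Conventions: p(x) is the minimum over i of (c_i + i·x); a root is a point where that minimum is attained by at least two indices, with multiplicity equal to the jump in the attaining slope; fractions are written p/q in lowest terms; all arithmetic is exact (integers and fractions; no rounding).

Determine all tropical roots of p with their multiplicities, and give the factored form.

hull edge (i=0, c=4) to (i=1, c=-8): slope -12, span 1
hull edge (i=1, c=-8) to (i=5, c=1): slope 9/4, span 4
Factored form: p(x) = 1 ⊗ (x ⊕ (-9/4)) ⊗ (x ⊕ (-9/4)) ⊗ (x ⊕ (-9/4)) ⊗ (x ⊕ (-9/4)) ⊗ (x ⊕ 12)
Answer: roots = -9/4 (mult 4), 12 (mult 1)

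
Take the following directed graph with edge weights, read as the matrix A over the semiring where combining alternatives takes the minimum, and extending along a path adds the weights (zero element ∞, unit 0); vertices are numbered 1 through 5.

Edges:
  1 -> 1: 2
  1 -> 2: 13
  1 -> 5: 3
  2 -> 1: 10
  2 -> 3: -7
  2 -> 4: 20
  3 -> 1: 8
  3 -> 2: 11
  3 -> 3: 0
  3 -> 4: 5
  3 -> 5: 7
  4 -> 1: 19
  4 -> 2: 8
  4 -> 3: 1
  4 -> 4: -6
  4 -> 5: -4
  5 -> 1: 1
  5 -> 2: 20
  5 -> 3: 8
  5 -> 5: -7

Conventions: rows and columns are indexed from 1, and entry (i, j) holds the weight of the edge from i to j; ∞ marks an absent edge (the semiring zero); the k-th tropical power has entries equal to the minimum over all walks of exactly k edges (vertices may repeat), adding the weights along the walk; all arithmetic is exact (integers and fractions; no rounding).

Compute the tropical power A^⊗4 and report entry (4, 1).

A^⊗2:
  [4, 15, 6, 33, -4]
  [1, 4, -7, -2, 0]
  [8, 11, 0, -1, 0]
  [-3, 2, -5, -12, -11]
  [-6, 13, 1, 13, -14]
A^⊗3:
  [-3, 16, 4, 11, -11]
  [1, 4, -7, -8, -7]
  [1, 7, 0, -7, -7]
  [-10, -4, -11, -18, -18]
  [-13, 6, -6, 6, -21]
A^⊗4:
  [-10, 9, -3, 5, -18]
  [-6, 0, -7, -14, -14]
  [-6, 1, -6, -13, -14]
  [-17, -10, -17, -24, -25]
  [-20, -1, -13, -1, -28]
Key observation: the optimum is the walk 4->5->5->5->1, with weight (-4) + (-7) + (-7) + 1 = -17.
Optimal value attained by: walk 4->5->5->5->1.
Answer: (A^⊗4)[4][1] = -17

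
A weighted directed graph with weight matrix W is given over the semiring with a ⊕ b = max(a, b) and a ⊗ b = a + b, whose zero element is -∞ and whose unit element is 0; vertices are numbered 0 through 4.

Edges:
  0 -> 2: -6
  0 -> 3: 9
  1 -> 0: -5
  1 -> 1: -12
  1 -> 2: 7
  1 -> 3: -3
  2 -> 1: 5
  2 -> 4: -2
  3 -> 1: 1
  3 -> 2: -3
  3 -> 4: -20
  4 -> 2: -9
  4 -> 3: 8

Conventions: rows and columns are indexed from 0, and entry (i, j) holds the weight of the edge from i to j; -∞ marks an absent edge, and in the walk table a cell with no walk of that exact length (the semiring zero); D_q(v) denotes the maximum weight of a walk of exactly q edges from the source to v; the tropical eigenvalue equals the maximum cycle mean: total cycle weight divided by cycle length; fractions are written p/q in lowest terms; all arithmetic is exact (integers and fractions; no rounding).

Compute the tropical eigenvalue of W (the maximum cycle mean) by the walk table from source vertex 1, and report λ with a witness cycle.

q=0: [-∞, 0, -∞, -∞, -∞]
q=1: [-5, -12, 7, -3, -∞]
q=2: [-17, 12, -5, 4, 5]
q=3: [7, 5, 19, 13, -7]
q=4: [0, 24, 12, 16, 17]
q=5: [19, 17, 31, 25, 10]
Optimal cycle mean attained by: cycle 1->2->1, total 7 + 5, length 2.
Answer: λ = 6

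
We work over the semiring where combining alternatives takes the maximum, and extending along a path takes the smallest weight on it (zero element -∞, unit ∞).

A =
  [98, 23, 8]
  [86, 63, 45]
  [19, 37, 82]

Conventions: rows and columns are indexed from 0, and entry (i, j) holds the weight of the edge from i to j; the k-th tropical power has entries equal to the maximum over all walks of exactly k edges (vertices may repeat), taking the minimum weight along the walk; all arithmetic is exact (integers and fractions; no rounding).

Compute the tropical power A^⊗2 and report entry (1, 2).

A^⊗2:
  [98, 23, 23]
  [86, 63, 45]
  [37, 37, 82]
Key observation: the optimum is the walk 1->1->2, with weight 63 min 45 = 45.
Optimal value attained by: walk 1->1->2.
Answer: (A^⊗2)[1][2] = 45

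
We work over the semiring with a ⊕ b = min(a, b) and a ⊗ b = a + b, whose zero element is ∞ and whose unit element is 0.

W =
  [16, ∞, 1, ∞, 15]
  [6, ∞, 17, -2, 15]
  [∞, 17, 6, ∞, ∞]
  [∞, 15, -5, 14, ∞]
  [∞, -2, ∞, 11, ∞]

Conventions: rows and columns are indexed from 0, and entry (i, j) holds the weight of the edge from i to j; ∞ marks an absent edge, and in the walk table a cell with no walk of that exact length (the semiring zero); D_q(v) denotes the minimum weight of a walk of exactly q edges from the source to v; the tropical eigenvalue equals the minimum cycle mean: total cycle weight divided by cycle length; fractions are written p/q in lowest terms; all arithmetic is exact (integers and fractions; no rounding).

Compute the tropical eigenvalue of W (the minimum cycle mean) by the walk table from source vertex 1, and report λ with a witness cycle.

q=0: [∞, 0, ∞, ∞, ∞]
q=1: [6, ∞, 17, -2, 15]
q=2: [22, 13, -7, 12, 21]
q=3: [19, 10, -1, 11, 28]
q=4: [16, 16, 5, 8, 25]
q=5: [22, 22, 3, 14, 31]
Optimal cycle mean attained by: cycle 1->3->2->1, total (-2) + (-5) + 17, length 3.
Answer: λ = 10/3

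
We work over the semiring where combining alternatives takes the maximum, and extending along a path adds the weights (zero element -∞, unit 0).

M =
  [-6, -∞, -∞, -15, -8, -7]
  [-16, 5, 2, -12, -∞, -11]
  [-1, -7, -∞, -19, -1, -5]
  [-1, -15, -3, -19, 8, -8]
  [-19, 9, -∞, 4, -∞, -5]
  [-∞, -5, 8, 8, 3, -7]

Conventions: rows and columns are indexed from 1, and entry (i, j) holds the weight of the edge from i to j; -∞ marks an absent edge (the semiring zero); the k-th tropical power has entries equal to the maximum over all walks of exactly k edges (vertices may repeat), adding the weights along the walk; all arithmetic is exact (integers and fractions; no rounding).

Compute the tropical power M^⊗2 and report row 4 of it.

M^⊗2:
  [-12, 1, 1, 1, -4, -13]
  [1, 10, 7, -3, 1, -3]
  [-7, 8, 3, 3, -2, -6]
  [-4, 17, 0, 12, -4, 3]
  [3, 14, 11, 3, 12, -2]
  [7, 12, 5, 7, 16, 3]
Answer: row 4 of M^⊗2 = [-4, 17, 0, 12, -4, 3]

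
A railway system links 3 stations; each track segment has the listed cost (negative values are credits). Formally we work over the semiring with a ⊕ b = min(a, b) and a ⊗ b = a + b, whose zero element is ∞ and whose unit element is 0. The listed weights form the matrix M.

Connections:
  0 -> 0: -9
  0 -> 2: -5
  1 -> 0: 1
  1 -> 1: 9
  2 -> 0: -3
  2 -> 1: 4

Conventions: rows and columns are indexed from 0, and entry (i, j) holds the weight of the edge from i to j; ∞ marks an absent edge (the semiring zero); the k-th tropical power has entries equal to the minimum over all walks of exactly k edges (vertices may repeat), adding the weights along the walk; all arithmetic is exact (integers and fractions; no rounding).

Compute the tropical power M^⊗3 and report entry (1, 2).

M^⊗2:
  [-18, -1, -14]
  [-8, 18, -4]
  [-12, 13, -8]
M^⊗3:
  [-27, -10, -23]
  [-17, 0, -13]
  [-21, -4, -17]
Key observation: the optimum is the walk 1->0->0->2, with weight 1 + (-9) + (-5) = -13.
Optimal value attained by: walk 1->0->0->2.
Answer: (M^⊗3)[1][2] = -13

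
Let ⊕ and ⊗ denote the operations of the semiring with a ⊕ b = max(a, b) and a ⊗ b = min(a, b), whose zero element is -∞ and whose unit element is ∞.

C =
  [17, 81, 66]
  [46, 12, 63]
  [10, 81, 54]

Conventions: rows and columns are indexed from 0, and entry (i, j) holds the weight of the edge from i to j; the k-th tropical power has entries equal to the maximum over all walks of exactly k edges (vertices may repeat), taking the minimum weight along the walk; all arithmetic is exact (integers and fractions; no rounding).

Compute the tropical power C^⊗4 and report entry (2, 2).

C^⊗2:
  [46, 66, 63]
  [17, 63, 54]
  [46, 54, 63]
C^⊗3:
  [46, 63, 63]
  [46, 54, 63]
  [46, 63, 54]
C^⊗4:
  [46, 63, 63]
  [46, 63, 54]
  [46, 54, 63]
Key observation: the optimum is the walk 2->1->2->1->2, with weight 81 min 63 min 81 min 63 = 63.
Optimal value attained by: walk 2->1->2->1->2.
Answer: (C^⊗4)[2][2] = 63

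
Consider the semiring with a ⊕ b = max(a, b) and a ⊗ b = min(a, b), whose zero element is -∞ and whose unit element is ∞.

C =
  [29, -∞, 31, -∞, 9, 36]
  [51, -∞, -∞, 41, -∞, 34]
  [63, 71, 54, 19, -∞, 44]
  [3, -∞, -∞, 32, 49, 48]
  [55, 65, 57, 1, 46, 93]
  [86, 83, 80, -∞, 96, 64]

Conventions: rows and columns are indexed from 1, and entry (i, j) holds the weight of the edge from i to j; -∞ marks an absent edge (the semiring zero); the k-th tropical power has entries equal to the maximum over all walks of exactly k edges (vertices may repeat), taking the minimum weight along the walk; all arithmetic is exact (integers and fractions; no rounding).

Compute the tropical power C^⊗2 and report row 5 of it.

C^⊗2:
  [36, 36, 36, 19, 36, 36]
  [34, 34, 34, 32, 41, 41]
  [54, 54, 54, 41, 44, 44]
  [49, 49, 49, 32, 48, 49]
  [86, 83, 80, 41, 93, 64]
  [64, 71, 64, 41, 64, 93]
Answer: row 5 of C^⊗2 = [86, 83, 80, 41, 93, 64]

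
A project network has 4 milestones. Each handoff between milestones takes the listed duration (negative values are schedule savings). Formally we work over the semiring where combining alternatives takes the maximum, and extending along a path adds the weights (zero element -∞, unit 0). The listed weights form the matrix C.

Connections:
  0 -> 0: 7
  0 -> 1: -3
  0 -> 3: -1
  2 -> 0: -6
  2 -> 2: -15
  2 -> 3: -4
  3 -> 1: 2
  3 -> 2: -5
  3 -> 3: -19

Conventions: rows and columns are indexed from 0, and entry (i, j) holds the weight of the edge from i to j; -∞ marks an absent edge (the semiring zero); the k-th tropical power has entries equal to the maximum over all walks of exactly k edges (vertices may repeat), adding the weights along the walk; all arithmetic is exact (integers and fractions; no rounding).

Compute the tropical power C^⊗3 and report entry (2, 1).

C^⊗2:
  [14, 4, -6, 6]
  [-∞, -∞, -∞, -∞]
  [1, -2, -9, -7]
  [-11, -17, -20, -9]
C^⊗3:
  [21, 11, 1, 13]
  [-∞, -∞, -∞, -∞]
  [8, -2, -12, 0]
  [-4, -7, -14, -12]
Key observation: the optimum is the walk 2->0->0->1, with weight (-6) + 7 + (-3) = -2.
Optimal value attained by: walk 2->0->0->1.
Answer: (C^⊗3)[2][1] = -2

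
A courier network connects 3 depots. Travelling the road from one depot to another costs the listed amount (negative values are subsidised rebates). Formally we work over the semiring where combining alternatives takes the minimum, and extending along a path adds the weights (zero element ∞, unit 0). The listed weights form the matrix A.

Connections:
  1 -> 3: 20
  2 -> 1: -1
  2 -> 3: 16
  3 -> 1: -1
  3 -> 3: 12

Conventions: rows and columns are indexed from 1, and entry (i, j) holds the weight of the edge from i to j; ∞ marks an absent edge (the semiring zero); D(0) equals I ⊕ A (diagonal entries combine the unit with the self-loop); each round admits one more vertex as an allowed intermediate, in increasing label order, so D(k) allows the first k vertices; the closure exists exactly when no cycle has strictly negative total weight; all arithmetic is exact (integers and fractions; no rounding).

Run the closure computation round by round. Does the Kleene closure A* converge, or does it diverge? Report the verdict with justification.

D(0):
  [0, ∞, 20]
  [-1, 0, 16]
  [-1, ∞, 0]
D(1):
  [0, ∞, 20]
  [-1, 0, 16]
  [-1, ∞, 0]
D(2):
  [0, ∞, 20]
  [-1, 0, 16]
  [-1, ∞, 0]
D(3):
  [0, ∞, 20]
  [-1, 0, 16]
  [-1, ∞, 0]
Key observation: every diagonal entry stays at the unit through all rounds, so no improving cycle exists.
Answer: CONVERGES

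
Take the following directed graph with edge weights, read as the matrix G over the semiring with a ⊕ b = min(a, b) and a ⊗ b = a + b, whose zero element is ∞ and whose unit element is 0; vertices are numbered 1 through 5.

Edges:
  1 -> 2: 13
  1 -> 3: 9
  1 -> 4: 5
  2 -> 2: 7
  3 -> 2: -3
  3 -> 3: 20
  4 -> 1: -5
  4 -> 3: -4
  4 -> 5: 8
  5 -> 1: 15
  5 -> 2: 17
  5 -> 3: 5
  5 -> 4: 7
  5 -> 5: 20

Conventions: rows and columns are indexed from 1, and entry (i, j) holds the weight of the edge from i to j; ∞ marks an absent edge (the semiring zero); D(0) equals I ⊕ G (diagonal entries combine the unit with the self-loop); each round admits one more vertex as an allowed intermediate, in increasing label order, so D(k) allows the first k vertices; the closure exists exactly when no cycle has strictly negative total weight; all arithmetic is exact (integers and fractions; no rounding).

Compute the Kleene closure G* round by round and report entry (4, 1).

D(0):
  [0, 13, 9, 5, ∞]
  [∞, 0, ∞, ∞, ∞]
  [∞, -3, 0, ∞, ∞]
  [-5, ∞, -4, 0, 8]
  [15, 17, 5, 7, 0]
D(1):
  [0, 13, 9, 5, ∞]
  [∞, 0, ∞, ∞, ∞]
  [∞, -3, 0, ∞, ∞]
  [-5, 8, -4, 0, 8]
  [15, 17, 5, 7, 0]
D(2):
  [0, 13, 9, 5, ∞]
  [∞, 0, ∞, ∞, ∞]
  [∞, -3, 0, ∞, ∞]
  [-5, 8, -4, 0, 8]
  [15, 17, 5, 7, 0]
D(3):
  [0, 6, 9, 5, ∞]
  [∞, 0, ∞, ∞, ∞]
  [∞, -3, 0, ∞, ∞]
  [-5, -7, -4, 0, 8]
  [15, 2, 5, 7, 0]
D(4):
  [0, -2, 1, 5, 13]
  [∞, 0, ∞, ∞, ∞]
  [∞, -3, 0, ∞, ∞]
  [-5, -7, -4, 0, 8]
  [2, 0, 3, 7, 0]
D(5):
  [0, -2, 1, 5, 13]
  [∞, 0, ∞, ∞, ∞]
  [∞, -3, 0, ∞, ∞]
  [-5, -7, -4, 0, 8]
  [2, 0, 3, 7, 0]
Answer: G*[4][1] = -5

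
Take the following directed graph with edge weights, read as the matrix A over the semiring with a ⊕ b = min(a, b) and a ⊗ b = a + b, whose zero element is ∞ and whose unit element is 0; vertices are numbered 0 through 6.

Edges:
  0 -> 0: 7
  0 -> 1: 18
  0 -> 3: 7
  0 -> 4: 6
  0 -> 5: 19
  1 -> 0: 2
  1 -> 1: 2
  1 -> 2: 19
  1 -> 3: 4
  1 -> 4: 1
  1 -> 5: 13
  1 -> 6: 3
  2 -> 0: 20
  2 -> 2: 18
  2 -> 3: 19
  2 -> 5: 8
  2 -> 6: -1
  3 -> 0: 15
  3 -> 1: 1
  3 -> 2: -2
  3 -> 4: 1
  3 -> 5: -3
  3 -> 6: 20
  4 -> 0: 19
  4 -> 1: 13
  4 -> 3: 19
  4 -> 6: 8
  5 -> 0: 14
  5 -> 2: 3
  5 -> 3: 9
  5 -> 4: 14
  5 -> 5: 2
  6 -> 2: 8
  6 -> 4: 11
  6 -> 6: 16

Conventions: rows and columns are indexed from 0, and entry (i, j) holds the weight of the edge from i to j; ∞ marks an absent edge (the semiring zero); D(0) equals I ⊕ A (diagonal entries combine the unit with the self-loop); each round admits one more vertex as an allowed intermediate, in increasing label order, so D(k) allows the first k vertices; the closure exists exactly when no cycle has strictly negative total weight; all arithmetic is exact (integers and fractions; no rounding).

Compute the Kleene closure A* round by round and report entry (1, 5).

D(0):
  [0, 18, ∞, 7, 6, 19, ∞]
  [2, 0, 19, 4, 1, 13, 3]
  [20, ∞, 0, 19, ∞, 8, -1]
  [15, 1, -2, 0, 1, -3, 20]
  [19, 13, ∞, 19, 0, ∞, 8]
  [14, ∞, 3, 9, 14, 0, ∞]
  [∞, ∞, 8, ∞, 11, ∞, 0]
D(1):
  [0, 18, ∞, 7, 6, 19, ∞]
  [2, 0, 19, 4, 1, 13, 3]
  [20, 38, 0, 19, 26, 8, -1]
  [15, 1, -2, 0, 1, -3, 20]
  [19, 13, ∞, 19, 0, 38, 8]
  [14, 32, 3, 9, 14, 0, ∞]
  [∞, ∞, 8, ∞, 11, ∞, 0]
D(2):
  [0, 18, 37, 7, 6, 19, 21]
  [2, 0, 19, 4, 1, 13, 3]
  [20, 38, 0, 19, 26, 8, -1]
  [3, 1, -2, 0, 1, -3, 4]
  [15, 13, 32, 17, 0, 26, 8]
  [14, 32, 3, 9, 14, 0, 35]
  [∞, ∞, 8, ∞, 11, ∞, 0]
D(3):
  [0, 18, 37, 7, 6, 19, 21]
  [2, 0, 19, 4, 1, 13, 3]
  [20, 38, 0, 19, 26, 8, -1]
  [3, 1, -2, 0, 1, -3, -3]
  [15, 13, 32, 17, 0, 26, 8]
  [14, 32, 3, 9, 14, 0, 2]
  [28, 46, 8, 27, 11, 16, 0]
D(4):
  [0, 8, 5, 7, 6, 4, 4]
  [2, 0, 2, 4, 1, 1, 1]
  [20, 20, 0, 19, 20, 8, -1]
  [3, 1, -2, 0, 1, -3, -3]
  [15, 13, 15, 17, 0, 14, 8]
  [12, 10, 3, 9, 10, 0, 2]
  [28, 28, 8, 27, 11, 16, 0]
D(5):
  [0, 8, 5, 7, 6, 4, 4]
  [2, 0, 2, 4, 1, 1, 1]
  [20, 20, 0, 19, 20, 8, -1]
  [3, 1, -2, 0, 1, -3, -3]
  [15, 13, 15, 17, 0, 14, 8]
  [12, 10, 3, 9, 10, 0, 2]
  [26, 24, 8, 27, 11, 16, 0]
D(6):
  [0, 8, 5, 7, 6, 4, 4]
  [2, 0, 2, 4, 1, 1, 1]
  [20, 18, 0, 17, 18, 8, -1]
  [3, 1, -2, 0, 1, -3, -3]
  [15, 13, 15, 17, 0, 14, 8]
  [12, 10, 3, 9, 10, 0, 2]
  [26, 24, 8, 25, 11, 16, 0]
D(7):
  [0, 8, 5, 7, 6, 4, 4]
  [2, 0, 2, 4, 1, 1, 1]
  [20, 18, 0, 17, 10, 8, -1]
  [3, 1, -2, 0, 1, -3, -3]
  [15, 13, 15, 17, 0, 14, 8]
  [12, 10, 3, 9, 10, 0, 2]
  [26, 24, 8, 25, 11, 16, 0]
Answer: A*[1][5] = 1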